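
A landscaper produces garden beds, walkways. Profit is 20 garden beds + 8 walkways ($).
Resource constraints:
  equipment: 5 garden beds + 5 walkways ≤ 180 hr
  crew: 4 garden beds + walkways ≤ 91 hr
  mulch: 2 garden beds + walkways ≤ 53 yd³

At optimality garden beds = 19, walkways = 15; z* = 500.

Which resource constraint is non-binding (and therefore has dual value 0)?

equipment

equipment: 170/180 (slack 10)
crew: 91/91 (binding)
mulch: 53/53 (binding)
By complementary slackness, a constraint with positive slack has shadow price 0 → equipment.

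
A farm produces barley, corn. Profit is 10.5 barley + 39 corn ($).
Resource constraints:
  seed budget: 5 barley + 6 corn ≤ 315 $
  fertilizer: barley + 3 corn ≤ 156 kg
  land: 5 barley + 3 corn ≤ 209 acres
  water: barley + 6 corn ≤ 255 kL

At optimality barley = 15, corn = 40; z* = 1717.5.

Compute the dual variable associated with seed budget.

At the optimum: seed budget uses 315 of 315 (binding); fertilizer uses 135 of 156 (slack = 21); land uses 195 of 209 (slack = 14); water uses 255 of 255 (binding).
By complementary slackness, y = 0 for the non-binding constraints.
From A_Bᵀ y = c: 5·y_seed budget + 1·y_water = 10.5; 6·y_seed budget + 6·y_water = 39.
This yields shadow prices y_seed budget = 1, y_water = 5.5.
Shadow price of seed budget = 1.

1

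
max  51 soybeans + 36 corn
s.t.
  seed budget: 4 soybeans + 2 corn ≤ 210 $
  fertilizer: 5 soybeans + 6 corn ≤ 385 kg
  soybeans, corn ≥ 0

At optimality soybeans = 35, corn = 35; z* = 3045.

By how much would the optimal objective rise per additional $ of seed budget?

9

At the optimum: seed budget uses 210 of 210 (binding); fertilizer uses 385 of 385 (binding).
Dual feasibility on the basic columns requires 4·y_seed budget + 5·y_fertilizer = 51, 2·y_seed budget + 6·y_fertilizer = 36.
Solving: y_seed budget = 9, y_fertilizer = 3.
Shadow price of seed budget = 9.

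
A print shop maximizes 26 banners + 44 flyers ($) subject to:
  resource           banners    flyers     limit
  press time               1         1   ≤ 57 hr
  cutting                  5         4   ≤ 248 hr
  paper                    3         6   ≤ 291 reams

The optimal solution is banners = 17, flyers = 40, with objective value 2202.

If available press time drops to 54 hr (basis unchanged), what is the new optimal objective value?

2178

At the optimum: press time uses 57 of 57 (binding); cutting uses 245 of 248 (slack = 3); paper uses 291 of 291 (binding).
By complementary slackness, y = 0 for the non-binding constraint.
The binding rows give the dual system: 1·y_press time + 3·y_paper = 26 and 1·y_press time + 6·y_paper = 44.
This yields shadow prices y_press time = 8, y_paper = 6.
Δz = y_press time·Δb = 8 × (-3) = -24, so new z* = 2202 − 24 = 2178.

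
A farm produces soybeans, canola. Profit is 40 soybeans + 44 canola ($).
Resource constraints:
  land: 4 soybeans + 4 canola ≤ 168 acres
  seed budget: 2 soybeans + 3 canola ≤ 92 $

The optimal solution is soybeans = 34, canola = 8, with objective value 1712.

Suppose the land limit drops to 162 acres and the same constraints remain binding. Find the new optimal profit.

Check each constraint at x*: land 168/168 (tight); seed budget 92/92 (tight).
The binding rows give the dual system: 4·y_land + 2·y_seed budget = 40 and 4·y_land + 3·y_seed budget = 44.
Solving: y_land = 8, y_seed budget = 4.
Δz = y_land·Δb = 8 × (-6) = -48, so new z* = 1712 − 48 = 1664.

1664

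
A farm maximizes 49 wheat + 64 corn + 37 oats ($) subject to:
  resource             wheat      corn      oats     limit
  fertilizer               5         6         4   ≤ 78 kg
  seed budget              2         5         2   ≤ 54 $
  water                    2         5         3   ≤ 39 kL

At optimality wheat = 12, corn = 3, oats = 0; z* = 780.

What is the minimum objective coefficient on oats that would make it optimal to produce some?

At the optimum: fertilizer uses 78 of 78 (binding); seed budget uses 39 of 54 (slack = 15); water uses 39 of 39 (binding).
By complementary slackness, y = 0 for the non-binding constraint.
From A_Bᵀ y = c: 5·y_fertilizer + 2·y_water = 49; 6·y_fertilizer + 5·y_water = 64.
→ y_fertilizer = 9 and y_water = 2.
oats enters the basis when its profit ≥ yᵀa₃ = 9·4 + 2·3 = 42.

42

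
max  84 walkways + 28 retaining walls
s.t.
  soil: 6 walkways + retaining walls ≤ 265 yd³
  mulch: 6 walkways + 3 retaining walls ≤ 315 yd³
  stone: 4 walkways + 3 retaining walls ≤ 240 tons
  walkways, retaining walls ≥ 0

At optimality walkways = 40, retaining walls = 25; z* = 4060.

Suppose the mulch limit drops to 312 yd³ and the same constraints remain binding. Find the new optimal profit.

At the optimum: soil uses 265 of 265 (binding); mulch uses 315 of 315 (binding); stone uses 235 of 240 (slack = 5).
By complementary slackness, y = 0 for the non-binding constraint.
The binding rows give the dual system: 6·y_soil + 6·y_mulch = 84 and 1·y_soil + 3·y_mulch = 28.
This yields shadow prices y_soil = 7, y_mulch = 7.
Δz = y_mulch·Δb = 7 × (-3) = -21, so new z* = 4060 − 21 = 4039.

4039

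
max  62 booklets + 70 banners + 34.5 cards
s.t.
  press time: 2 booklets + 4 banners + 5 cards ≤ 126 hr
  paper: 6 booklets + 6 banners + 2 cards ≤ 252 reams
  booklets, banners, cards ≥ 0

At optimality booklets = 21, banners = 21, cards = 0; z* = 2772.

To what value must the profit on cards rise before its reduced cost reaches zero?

Check each constraint at x*: press time 126/126 (tight); paper 252/252 (tight).
Dual feasibility on the basic columns requires 2·y_press time + 6·y_paper = 62, 4·y_press time + 6·y_paper = 70.
→ y_press time = 4 and y_paper = 9.
cards enters the basis when its profit ≥ yᵀa₃ = 4·5 + 9·2 = 38.

38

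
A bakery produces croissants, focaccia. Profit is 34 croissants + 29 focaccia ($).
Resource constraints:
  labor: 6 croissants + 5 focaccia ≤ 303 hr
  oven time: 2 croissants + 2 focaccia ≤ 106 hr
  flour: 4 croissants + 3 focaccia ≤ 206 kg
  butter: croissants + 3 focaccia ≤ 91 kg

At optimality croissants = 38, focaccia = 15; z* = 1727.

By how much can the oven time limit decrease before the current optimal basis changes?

5

Binding constraints: labor, oven time. The basis is B = [[6,5],[2,2]] with det 2.
Per unit decrease in oven time, x* moves by d = (2.5, -3).
The basis stays optimal until focaccia reaches 0; allowable decrease = 5 hr.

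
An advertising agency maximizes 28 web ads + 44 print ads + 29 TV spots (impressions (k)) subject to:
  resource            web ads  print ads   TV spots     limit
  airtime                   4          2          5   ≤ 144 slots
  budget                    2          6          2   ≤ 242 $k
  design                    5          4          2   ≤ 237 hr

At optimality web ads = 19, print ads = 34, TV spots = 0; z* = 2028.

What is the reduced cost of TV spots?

-3

Binding: airtime and budget. Non-binding: design (6 unused).
By complementary slackness, y = 0 for the non-binding constraint.
Dual feasibility on the basic columns requires 4·y_airtime + 2·y_budget = 28, 2·y_airtime + 6·y_budget = 44.
This yields shadow prices y_airtime = 4, y_budget = 6.
Reduced cost of TV spots: c₃ − yᵀa₃ = 29 − (4·5 + 6·2) = 29 − 32 = -3.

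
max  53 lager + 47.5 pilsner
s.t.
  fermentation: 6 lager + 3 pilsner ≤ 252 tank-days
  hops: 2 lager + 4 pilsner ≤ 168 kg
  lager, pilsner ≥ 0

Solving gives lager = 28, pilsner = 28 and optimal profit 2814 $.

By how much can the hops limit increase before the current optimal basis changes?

Binding constraints: fermentation, hops. The basis is B = [[6,3],[2,4]] with det 18.
Per unit increase in hops, x* moves by d = (-0.1667, 0.3333).
The basis stays optimal until lager reaches 0; allowable increase = 168 kg.

168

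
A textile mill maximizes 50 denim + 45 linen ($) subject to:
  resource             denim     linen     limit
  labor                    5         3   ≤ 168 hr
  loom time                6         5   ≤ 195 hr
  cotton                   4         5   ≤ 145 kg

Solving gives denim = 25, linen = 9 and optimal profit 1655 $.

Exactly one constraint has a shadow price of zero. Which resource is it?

labor

labor: 152/168 (slack 16)
loom time: 195/195 (binding)
cotton: 145/145 (binding)
By complementary slackness, a constraint with positive slack has shadow price 0 → labor.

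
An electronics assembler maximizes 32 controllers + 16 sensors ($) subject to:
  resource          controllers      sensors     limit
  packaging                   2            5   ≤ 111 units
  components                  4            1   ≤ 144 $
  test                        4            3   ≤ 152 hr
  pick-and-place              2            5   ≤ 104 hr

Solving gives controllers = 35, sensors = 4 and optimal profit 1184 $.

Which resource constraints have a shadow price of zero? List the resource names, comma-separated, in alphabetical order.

packaging, pick-and-place

packaging: 90/111 (slack 21)
components: 144/144 (binding)
test: 152/152 (binding)
pick-and-place: 90/104 (slack 14)
By complementary slackness, a constraint with positive slack has shadow price 0 → packaging, pick-and-place.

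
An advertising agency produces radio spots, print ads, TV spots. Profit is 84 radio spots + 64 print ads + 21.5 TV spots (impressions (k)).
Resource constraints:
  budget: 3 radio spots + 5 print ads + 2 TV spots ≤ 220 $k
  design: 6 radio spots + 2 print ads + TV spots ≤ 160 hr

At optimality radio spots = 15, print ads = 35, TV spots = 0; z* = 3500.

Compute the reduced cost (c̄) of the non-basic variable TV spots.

At the optimum: budget uses 220 of 220 (binding); design uses 160 of 160 (binding).
Dual feasibility on the basic columns requires 3·y_budget + 6·y_design = 84, 5·y_budget + 2·y_design = 64.
This yields shadow prices y_budget = 9, y_design = 9.5.
Reduced cost of TV spots: c₃ − yᵀa₃ = 21.5 − (9·2 + 9.5·1) = 21.5 − 27.5 = -6.

-6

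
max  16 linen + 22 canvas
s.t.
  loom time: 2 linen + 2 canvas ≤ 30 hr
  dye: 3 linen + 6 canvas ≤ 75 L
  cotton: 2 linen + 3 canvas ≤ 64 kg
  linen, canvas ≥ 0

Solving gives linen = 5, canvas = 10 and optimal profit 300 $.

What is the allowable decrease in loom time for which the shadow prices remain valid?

5

Binding constraints: loom time, dye. The basis is B = [[2,2],[3,6]] with det 6.
Per unit decrease in loom time, x* moves by d = (-1, 0.5).
The basis stays optimal until linen reaches 0; allowable decrease = 5 hr.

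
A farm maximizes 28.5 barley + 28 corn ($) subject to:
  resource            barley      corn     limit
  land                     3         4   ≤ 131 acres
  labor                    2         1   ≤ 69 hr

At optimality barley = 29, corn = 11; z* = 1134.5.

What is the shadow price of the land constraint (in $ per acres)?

5.5

At the optimum: land uses 131 of 131 (binding); labor uses 69 of 69 (binding).
From A_Bᵀ y = c: 3·y_land + 2·y_labor = 28.5; 4·y_land + 1·y_labor = 28.
This yields shadow prices y_land = 5.5, y_labor = 6.
Shadow price of land = 5.5.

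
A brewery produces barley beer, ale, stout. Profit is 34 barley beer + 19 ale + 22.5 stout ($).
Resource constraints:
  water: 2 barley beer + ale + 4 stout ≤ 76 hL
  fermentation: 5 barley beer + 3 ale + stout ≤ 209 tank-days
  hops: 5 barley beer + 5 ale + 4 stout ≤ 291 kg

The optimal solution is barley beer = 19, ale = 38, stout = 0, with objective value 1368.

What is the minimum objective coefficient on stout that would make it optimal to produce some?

32

Binding: water and fermentation. Non-binding: hops (6 unused).
By complementary slackness, y = 0 for the non-binding constraint.
Dual feasibility on the basic columns requires 2·y_water + 5·y_fermentation = 34, 1·y_water + 3·y_fermentation = 19.
→ y_water = 7 and y_fermentation = 4.
stout enters the basis when its profit ≥ yᵀa₃ = 7·4 + 4·1 = 32.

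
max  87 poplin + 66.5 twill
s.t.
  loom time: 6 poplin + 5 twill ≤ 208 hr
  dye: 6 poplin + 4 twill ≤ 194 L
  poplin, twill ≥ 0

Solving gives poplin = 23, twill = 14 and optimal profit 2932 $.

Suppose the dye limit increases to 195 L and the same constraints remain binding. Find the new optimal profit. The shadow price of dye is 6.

2938

Δb = 1, so new z* = 2932 + (6)·(1) = 2932 + 6 = 2938.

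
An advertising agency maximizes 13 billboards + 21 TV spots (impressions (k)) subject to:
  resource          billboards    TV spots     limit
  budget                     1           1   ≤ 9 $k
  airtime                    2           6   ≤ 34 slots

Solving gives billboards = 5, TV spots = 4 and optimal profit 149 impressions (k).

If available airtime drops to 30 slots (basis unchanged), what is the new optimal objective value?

141

Both budget and airtime are binding at x*.
Dual feasibility on the basic columns requires 1·y_budget + 2·y_airtime = 13, 1·y_budget + 6·y_airtime = 21.
This yields shadow prices y_budget = 9, y_airtime = 2.
Δz = y_airtime·Δb = 2 × (-4) = -8, so new z* = 149 − 8 = 141.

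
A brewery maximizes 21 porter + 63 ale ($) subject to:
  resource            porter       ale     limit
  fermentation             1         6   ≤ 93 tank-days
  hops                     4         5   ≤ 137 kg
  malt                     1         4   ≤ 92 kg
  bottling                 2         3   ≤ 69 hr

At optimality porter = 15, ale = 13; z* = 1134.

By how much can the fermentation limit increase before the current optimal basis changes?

Binding constraints: fermentation, bottling. The basis is B = [[1,6],[2,3]] with det -9.
Per unit increase in fermentation, x* moves by d = (-0.3333, 0.2222).
The basis stays optimal until porter reaches 0; allowable increase = 45 tank-days.

45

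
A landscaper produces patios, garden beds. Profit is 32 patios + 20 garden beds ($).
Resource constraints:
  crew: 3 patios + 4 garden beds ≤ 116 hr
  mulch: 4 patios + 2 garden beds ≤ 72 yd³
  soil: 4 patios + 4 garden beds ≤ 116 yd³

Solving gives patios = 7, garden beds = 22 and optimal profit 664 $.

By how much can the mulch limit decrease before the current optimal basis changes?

14

Binding constraints: mulch, soil. The basis is B = [[4,2],[4,4]] with det 8.
Per unit decrease in mulch, x* moves by d = (-0.5, 0.5).
The basis stays optimal until patios reaches 0; allowable decrease = 14 yd³.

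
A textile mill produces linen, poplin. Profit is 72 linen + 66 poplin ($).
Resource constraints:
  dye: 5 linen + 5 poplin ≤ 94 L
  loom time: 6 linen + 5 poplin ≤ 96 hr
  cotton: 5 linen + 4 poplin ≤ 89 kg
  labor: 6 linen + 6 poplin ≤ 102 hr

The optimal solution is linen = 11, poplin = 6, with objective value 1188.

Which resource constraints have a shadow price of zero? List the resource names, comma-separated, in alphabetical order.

cotton, dye

dye: 85/94 (slack 9)
loom time: 96/96 (binding)
cotton: 79/89 (slack 10)
labor: 102/102 (binding)
By complementary slackness, a constraint with positive slack has shadow price 0 → cotton, dye.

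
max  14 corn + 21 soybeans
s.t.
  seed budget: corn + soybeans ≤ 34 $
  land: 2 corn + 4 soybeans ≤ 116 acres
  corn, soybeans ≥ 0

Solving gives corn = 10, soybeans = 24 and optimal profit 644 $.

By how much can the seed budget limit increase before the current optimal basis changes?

24

Binding constraints: seed budget, land. The basis is B = [[1,1],[2,4]] with det 2.
Per unit increase in seed budget, x* moves by d = (2, -1).
The basis stays optimal until soybeans reaches 0; allowable increase = 24 $.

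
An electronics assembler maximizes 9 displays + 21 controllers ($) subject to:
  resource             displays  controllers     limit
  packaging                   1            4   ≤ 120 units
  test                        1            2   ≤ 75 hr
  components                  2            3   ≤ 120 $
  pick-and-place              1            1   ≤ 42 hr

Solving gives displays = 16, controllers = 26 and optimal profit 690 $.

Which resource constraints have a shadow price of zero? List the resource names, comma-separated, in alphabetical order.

packaging: 120/120 (binding)
test: 68/75 (slack 7)
components: 110/120 (slack 10)
pick-and-place: 42/42 (binding)
By complementary slackness, a constraint with positive slack has shadow price 0 → components, test.

components, test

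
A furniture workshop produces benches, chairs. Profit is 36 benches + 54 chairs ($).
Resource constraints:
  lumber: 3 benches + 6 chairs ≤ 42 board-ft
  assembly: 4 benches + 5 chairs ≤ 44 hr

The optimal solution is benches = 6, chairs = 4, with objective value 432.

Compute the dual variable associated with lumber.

4

Both lumber and assembly are binding at x*.
Dual feasibility on the basic columns requires 3·y_lumber + 4·y_assembly = 36, 6·y_lumber + 5·y_assembly = 54.
Solving: y_lumber = 4, y_assembly = 6.
Shadow price of lumber = 4.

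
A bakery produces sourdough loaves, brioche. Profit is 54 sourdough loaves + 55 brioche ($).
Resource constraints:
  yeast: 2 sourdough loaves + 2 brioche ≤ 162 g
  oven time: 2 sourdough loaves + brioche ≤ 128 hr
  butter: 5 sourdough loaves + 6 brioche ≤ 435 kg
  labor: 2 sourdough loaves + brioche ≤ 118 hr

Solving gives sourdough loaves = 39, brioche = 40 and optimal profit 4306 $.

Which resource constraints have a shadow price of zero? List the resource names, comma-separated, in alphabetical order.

oven time, yeast

yeast: 158/162 (slack 4)
oven time: 118/128 (slack 10)
butter: 435/435 (binding)
labor: 118/118 (binding)
By complementary slackness, a constraint with positive slack has shadow price 0 → oven time, yeast.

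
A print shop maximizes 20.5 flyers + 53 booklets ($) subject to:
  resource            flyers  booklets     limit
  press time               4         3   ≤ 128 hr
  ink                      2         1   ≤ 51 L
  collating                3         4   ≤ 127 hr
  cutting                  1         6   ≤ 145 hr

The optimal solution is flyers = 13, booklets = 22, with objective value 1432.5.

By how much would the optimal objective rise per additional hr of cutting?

At the optimum: press time uses 118 of 128 (slack = 10); ink uses 48 of 51 (slack = 3); collating uses 127 of 127 (binding); cutting uses 145 of 145 (binding).
Slack constraints have shadow price 0 (complementary slackness).
Dual feasibility on the basic columns requires 3·y_collating + 1·y_cutting = 20.5, 4·y_collating + 6·y_cutting = 53.
→ y_collating = 5 and y_cutting = 5.5.
Shadow price of cutting = 5.5.

5.5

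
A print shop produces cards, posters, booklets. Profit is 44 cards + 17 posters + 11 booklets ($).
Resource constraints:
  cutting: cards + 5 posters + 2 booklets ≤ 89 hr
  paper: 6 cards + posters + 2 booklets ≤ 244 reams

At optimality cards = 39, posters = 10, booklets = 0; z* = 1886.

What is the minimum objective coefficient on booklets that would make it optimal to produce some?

18

Check each constraint at x*: cutting 89/89 (tight); paper 244/244 (tight).
From A_Bᵀ y = c: 1·y_cutting + 6·y_paper = 44; 5·y_cutting + 1·y_paper = 17.
Solving: y_cutting = 2, y_paper = 7.
booklets enters the basis when its profit ≥ yᵀa₃ = 2·2 + 7·2 = 18.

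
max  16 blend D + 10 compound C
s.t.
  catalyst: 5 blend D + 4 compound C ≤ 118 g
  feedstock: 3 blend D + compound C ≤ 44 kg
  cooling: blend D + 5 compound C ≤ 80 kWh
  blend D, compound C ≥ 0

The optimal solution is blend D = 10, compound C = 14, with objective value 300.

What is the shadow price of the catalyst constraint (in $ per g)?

0

At the optimum: catalyst uses 106 of 118 (slack = 12); feedstock uses 44 of 44 (binding); cooling uses 80 of 80 (binding).
Slack constraints have shadow price 0 (complementary slackness).
From A_Bᵀ y = c: 3·y_feedstock + 1·y_cooling = 16; 1·y_feedstock + 5·y_cooling = 10.
Solving: y_feedstock = 5, y_cooling = 1.
Shadow price of catalyst = 0.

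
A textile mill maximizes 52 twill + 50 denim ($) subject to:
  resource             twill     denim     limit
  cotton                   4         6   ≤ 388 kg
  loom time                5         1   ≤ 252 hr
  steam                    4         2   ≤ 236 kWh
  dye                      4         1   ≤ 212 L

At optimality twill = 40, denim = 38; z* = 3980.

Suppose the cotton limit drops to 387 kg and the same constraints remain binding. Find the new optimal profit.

At the optimum: cotton uses 388 of 388 (binding); loom time uses 238 of 252 (slack = 14); steam uses 236 of 236 (binding); dye uses 198 of 212 (slack = 14).
Slack constraints have shadow price 0 (complementary slackness).
Dual feasibility on the basic columns requires 4·y_cotton + 4·y_steam = 52, 6·y_cotton + 2·y_steam = 50.
This yields shadow prices y_cotton = 6, y_steam = 7.
Δz = y_cotton·Δb = 6 × (-1) = -6, so new z* = 3980 − 6 = 3974.

3974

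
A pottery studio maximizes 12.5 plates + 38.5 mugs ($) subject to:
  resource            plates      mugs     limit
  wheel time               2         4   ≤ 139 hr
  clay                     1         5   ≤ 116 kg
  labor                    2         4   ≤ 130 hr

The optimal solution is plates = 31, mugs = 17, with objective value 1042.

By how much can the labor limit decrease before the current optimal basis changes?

Binding constraints: clay, labor. The basis is B = [[1,5],[2,4]] with det -6.
Per unit decrease in labor, x* moves by d = (-0.8333, 0.1667).
The basis stays optimal until plates reaches 0; allowable decrease = 37.2 hr.

37.2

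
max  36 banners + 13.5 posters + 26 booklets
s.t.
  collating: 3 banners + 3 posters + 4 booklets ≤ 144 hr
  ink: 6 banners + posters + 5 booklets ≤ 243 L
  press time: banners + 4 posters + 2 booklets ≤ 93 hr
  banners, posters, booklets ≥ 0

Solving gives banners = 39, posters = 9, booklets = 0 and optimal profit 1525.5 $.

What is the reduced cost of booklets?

Binding: collating and ink. Non-binding: press time (18 unused).
Since press time is not tight, its dual is 0.
The binding rows give the dual system: 3·y_collating + 6·y_ink = 36 and 3·y_collating + 1·y_ink = 13.5.
→ y_collating = 3 and y_ink = 4.5.
Reduced cost of booklets: c₃ − yᵀa₃ = 26 − (3·4 + 4.5·5) = 26 − 34.5 = -8.5.

-8.5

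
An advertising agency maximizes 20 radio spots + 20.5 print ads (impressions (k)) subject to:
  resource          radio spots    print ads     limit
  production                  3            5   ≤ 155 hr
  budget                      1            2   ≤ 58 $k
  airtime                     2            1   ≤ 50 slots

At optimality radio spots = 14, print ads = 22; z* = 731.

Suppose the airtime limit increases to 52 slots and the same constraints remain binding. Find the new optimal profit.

Binding: budget and airtime. Non-binding: production (3 unused).
Since production is not tight, its dual is 0.
From A_Bᵀ y = c: 1·y_budget + 2·y_airtime = 20; 2·y_budget + 1·y_airtime = 20.5.
This yields shadow prices y_budget = 7, y_airtime = 6.5.
Δz = y_airtime·Δb = 6.5 × (2) = 13, so new z* = 731 + 13 = 744.

744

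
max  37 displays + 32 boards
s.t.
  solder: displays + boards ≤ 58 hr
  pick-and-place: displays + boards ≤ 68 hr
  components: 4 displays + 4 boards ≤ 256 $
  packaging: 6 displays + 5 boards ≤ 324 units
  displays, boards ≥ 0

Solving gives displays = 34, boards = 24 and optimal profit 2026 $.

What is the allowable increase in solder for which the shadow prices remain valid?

Binding constraints: solder, packaging. The basis is B = [[1,1],[6,5]] with det -1.
Per unit increase in solder, x* moves by d = (-5, 6).
The basis stays optimal until components becomes binding; allowable increase = 6 hr.

6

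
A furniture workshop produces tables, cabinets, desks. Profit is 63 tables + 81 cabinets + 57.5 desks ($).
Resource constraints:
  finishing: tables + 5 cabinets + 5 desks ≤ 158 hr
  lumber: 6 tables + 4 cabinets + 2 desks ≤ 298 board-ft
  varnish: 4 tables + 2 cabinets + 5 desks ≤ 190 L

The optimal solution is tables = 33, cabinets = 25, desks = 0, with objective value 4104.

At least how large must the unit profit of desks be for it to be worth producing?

Check each constraint at x*: finishing 158/158 (tight); lumber 298/298 (tight); varnish 182/190 (slack 8).
By complementary slackness, y = 0 for the non-binding constraint.
Dual feasibility on the basic columns requires 1·y_finishing + 6·y_lumber = 63, 5·y_finishing + 4·y_lumber = 81.
This yields shadow prices y_finishing = 9, y_lumber = 9.
desks enters the basis when its profit ≥ yᵀa₃ = 9·5 + 9·2 = 63.

63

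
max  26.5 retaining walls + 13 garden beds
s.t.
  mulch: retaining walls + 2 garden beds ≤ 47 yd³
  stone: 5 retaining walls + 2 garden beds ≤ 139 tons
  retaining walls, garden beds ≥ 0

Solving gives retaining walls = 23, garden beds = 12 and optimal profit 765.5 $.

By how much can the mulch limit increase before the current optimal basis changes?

Binding constraints: mulch, stone. The basis is B = [[1,2],[5,2]] with det -8.
Per unit increase in mulch, x* moves by d = (-0.25, 0.625).
The basis stays optimal until retaining walls reaches 0; allowable increase = 92 yd³.

92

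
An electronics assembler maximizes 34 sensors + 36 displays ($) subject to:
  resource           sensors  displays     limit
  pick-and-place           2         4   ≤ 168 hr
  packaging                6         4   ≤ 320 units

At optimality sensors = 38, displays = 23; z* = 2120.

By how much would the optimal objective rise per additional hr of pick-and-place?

5

Check each constraint at x*: pick-and-place 168/168 (tight); packaging 320/320 (tight).
The binding rows give the dual system: 2·y_pick-and-place + 6·y_packaging = 34 and 4·y_pick-and-place + 4·y_packaging = 36.
This yields shadow prices y_pick-and-place = 5, y_packaging = 4.
Shadow price of pick-and-place = 5.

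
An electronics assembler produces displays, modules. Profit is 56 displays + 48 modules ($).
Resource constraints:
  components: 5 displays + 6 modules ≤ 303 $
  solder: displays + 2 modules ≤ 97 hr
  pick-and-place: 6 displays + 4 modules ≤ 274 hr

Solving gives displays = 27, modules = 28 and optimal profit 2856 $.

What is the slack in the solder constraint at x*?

solder used = 1·27 + 2·28 = 83; slack = 97 − 83 = 14.

14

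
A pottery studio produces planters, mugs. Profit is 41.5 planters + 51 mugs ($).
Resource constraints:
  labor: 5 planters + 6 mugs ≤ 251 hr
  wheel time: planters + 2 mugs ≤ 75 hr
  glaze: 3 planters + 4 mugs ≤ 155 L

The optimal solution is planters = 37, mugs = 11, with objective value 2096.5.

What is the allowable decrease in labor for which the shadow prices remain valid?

Binding constraints: labor, glaze. The basis is B = [[5,6],[3,4]] with det 2.
Per unit decrease in labor, x* moves by d = (-2, 1.5).
The basis stays optimal until wheel time becomes binding; allowable decrease = 16 hr.

16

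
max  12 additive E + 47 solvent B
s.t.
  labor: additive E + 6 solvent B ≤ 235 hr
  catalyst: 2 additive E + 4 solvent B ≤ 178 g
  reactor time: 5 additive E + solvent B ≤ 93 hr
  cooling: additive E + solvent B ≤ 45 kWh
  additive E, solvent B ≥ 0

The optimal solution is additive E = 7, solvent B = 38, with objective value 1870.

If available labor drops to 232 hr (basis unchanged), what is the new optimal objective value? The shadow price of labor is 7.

1849

Δb = -3, so new z* = 1870 + (7)·(-3) = 1870 − 21 = 1849.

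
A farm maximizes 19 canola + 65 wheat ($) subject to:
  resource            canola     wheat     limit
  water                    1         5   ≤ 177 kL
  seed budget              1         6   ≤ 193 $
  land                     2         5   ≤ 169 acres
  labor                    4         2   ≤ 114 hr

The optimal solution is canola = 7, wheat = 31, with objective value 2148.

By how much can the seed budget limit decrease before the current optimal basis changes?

Binding constraints: seed budget, land. The basis is B = [[1,6],[2,5]] with det -7.
Per unit decrease in seed budget, x* moves by d = (0.7143, -0.2857).
The basis stays optimal until labor becomes binding; allowable decrease = 10.5 $.

10.5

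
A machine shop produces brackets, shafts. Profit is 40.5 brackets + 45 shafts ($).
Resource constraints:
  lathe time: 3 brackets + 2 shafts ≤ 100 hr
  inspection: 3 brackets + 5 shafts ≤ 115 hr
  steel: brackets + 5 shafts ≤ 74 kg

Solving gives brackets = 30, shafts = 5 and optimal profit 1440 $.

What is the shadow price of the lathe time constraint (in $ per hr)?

Binding: lathe time and inspection. Non-binding: steel (19 unused).
Slack constraints have shadow price 0 (complementary slackness).
Dual feasibility on the basic columns requires 3·y_lathe time + 3·y_inspection = 40.5, 2·y_lathe time + 5·y_inspection = 45.
Solving: y_lathe time = 7.5, y_inspection = 6.
Shadow price of lathe time = 7.5.

7.5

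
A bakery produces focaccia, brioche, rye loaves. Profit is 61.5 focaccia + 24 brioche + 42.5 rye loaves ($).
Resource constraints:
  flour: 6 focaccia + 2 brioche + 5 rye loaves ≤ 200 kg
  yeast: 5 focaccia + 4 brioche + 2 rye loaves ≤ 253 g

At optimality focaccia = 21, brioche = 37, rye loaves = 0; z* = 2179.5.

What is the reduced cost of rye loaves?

-5.5

Check each constraint at x*: flour 200/200 (tight); yeast 253/253 (tight).
The binding rows give the dual system: 6·y_flour + 5·y_yeast = 61.5 and 2·y_flour + 4·y_yeast = 24.
This yields shadow prices y_flour = 9, y_yeast = 1.5.
Reduced cost of rye loaves: c₃ − yᵀa₃ = 42.5 − (9·5 + 1.5·2) = 42.5 − 48 = -5.5.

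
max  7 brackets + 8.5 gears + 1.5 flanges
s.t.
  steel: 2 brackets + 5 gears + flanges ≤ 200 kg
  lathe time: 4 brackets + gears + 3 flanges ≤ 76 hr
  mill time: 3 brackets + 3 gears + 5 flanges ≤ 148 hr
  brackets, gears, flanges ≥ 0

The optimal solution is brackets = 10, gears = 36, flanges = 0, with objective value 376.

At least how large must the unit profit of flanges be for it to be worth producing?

4.5

Binding: steel and lathe time. Non-binding: mill time (10 unused).
Since mill time is not tight, its dual is 0.
Dual feasibility on the basic columns requires 2·y_steel + 4·y_lathe time = 7, 5·y_steel + 1·y_lathe time = 8.5.
→ y_steel = 1.5 and y_lathe time = 1.
flanges enters the basis when its profit ≥ yᵀa₃ = 1.5·1 + 1·3 = 4.5.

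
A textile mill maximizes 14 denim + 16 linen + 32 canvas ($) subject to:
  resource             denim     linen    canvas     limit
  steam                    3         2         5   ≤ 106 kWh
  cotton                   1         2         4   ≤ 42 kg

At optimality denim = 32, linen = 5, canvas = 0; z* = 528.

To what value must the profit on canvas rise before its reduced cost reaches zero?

35

Check each constraint at x*: steam 106/106 (tight); cotton 42/42 (tight).
From A_Bᵀ y = c: 3·y_steam + 1·y_cotton = 14; 2·y_steam + 2·y_cotton = 16.
This yields shadow prices y_steam = 3, y_cotton = 5.
canvas enters the basis when its profit ≥ yᵀa₃ = 3·5 + 5·4 = 35.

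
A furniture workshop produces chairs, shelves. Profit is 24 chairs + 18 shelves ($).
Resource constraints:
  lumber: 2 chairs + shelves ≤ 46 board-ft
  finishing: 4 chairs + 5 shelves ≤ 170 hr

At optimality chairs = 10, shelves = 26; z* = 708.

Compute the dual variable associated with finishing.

2

Check each constraint at x*: lumber 46/46 (tight); finishing 170/170 (tight).
From A_Bᵀ y = c: 2·y_lumber + 4·y_finishing = 24; 1·y_lumber + 5·y_finishing = 18.
Solving: y_lumber = 8, y_finishing = 2.
Shadow price of finishing = 2.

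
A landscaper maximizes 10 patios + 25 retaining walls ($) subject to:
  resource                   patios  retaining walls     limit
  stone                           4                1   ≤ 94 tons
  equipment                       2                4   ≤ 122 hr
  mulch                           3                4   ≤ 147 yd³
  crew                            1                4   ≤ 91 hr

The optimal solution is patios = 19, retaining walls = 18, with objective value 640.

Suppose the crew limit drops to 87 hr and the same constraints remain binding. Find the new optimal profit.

616

Check each constraint at x*: stone 94/94 (tight); equipment 110/122 (slack 12); mulch 129/147 (slack 18); crew 91/91 (tight).
Slack constraints have shadow price 0 (complementary slackness).
The binding rows give the dual system: 4·y_stone + 1·y_crew = 10 and 1·y_stone + 4·y_crew = 25.
This yields shadow prices y_stone = 1, y_crew = 6.
Δz = y_crew·Δb = 6 × (-4) = -24, so new z* = 640 − 24 = 616.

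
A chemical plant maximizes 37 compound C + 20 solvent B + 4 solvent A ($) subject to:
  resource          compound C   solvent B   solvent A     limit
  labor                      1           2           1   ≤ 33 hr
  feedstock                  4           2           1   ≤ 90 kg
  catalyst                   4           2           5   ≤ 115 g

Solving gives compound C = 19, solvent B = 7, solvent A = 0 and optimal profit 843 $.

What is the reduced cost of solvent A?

Check each constraint at x*: labor 33/33 (tight); feedstock 90/90 (tight); catalyst 90/115 (slack 25).
Since catalyst is not tight, its dual is 0.
From A_Bᵀ y = c: 1·y_labor + 4·y_feedstock = 37; 2·y_labor + 2·y_feedstock = 20.
Solving: y_labor = 1, y_feedstock = 9.
Reduced cost of solvent A: c₃ − yᵀa₃ = 4 − (1·1 + 9·1) = 4 − 10 = -6.

-6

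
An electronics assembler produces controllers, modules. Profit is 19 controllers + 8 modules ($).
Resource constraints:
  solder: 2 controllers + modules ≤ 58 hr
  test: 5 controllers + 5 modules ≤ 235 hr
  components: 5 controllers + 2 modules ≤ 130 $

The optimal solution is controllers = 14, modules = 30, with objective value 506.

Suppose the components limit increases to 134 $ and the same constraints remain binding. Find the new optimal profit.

Binding: solder and components. Non-binding: test (15 unused).
By complementary slackness, y = 0 for the non-binding constraint.
From A_Bᵀ y = c: 2·y_solder + 5·y_components = 19; 1·y_solder + 2·y_components = 8.
Solving: y_solder = 2, y_components = 3.
Δz = y_components·Δb = 3 × (4) = 12, so new z* = 506 + 12 = 518.

518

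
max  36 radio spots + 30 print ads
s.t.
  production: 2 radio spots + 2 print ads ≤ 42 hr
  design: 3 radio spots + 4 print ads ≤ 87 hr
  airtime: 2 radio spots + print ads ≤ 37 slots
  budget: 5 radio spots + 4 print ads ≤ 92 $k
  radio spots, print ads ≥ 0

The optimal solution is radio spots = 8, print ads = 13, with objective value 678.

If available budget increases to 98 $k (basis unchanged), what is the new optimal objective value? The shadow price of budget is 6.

714

Δb = 6, so new z* = 678 + (6)·(6) = 678 + 36 = 714.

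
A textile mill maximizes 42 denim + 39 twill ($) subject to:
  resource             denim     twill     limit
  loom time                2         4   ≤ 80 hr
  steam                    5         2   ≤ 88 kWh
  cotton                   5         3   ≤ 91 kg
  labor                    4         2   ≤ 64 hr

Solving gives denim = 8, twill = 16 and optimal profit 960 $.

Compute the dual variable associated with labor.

7.5

At the optimum: loom time uses 80 of 80 (binding); steam uses 72 of 88 (slack = 16); cotton uses 88 of 91 (slack = 3); labor uses 64 of 64 (binding).
Slack constraints have shadow price 0 (complementary slackness).
From A_Bᵀ y = c: 2·y_loom time + 4·y_labor = 42; 4·y_loom time + 2·y_labor = 39.
This yields shadow prices y_loom time = 6, y_labor = 7.5.
Shadow price of labor = 7.5.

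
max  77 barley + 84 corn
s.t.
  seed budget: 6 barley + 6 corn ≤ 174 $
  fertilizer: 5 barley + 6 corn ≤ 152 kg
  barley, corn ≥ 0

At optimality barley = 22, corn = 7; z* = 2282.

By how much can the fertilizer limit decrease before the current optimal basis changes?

7

Binding constraints: seed budget, fertilizer. The basis is B = [[6,6],[5,6]] with det 6.
Per unit decrease in fertilizer, x* moves by d = (1, -1).
The basis stays optimal until corn reaches 0; allowable decrease = 7 kg.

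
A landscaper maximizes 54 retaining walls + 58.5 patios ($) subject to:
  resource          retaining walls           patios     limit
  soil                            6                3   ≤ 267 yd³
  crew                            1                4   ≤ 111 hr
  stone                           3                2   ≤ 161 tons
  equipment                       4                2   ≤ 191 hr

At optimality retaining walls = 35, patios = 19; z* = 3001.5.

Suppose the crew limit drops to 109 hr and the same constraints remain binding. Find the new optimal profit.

2983.5

At the optimum: soil uses 267 of 267 (binding); crew uses 111 of 111 (binding); stone uses 143 of 161 (slack = 18); equipment uses 178 of 191 (slack = 13).
Slack constraints have shadow price 0 (complementary slackness).
From A_Bᵀ y = c: 6·y_soil + 1·y_crew = 54; 3·y_soil + 4·y_crew = 58.5.
→ y_soil = 7.5 and y_crew = 9.
Δz = y_crew·Δb = 9 × (-2) = -18, so new z* = 3001.5 − 18 = 2983.5.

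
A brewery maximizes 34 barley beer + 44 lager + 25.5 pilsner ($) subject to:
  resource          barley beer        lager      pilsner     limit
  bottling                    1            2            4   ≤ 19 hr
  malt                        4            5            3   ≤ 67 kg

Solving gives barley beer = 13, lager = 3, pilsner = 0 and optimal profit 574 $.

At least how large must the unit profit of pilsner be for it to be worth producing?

32

Check each constraint at x*: bottling 19/19 (tight); malt 67/67 (tight).
From A_Bᵀ y = c: 1·y_bottling + 4·y_malt = 34; 2·y_bottling + 5·y_malt = 44.
→ y_bottling = 2 and y_malt = 8.
pilsner enters the basis when its profit ≥ yᵀa₃ = 2·4 + 8·3 = 32.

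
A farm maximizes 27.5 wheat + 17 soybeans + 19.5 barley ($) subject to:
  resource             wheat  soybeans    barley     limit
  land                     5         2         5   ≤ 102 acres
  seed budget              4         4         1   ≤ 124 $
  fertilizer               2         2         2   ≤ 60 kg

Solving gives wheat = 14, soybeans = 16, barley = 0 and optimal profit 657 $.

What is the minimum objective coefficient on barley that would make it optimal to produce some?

27.5

Check each constraint at x*: land 102/102 (tight); seed budget 120/124 (slack 4); fertilizer 60/60 (tight).
Since seed budget is not tight, its dual is 0.
Dual feasibility on the basic columns requires 5·y_land + 2·y_fertilizer = 27.5, 2·y_land + 2·y_fertilizer = 17.
Solving: y_land = 3.5, y_fertilizer = 5.
barley enters the basis when its profit ≥ yᵀa₃ = 3.5·5 + 5·2 = 27.5.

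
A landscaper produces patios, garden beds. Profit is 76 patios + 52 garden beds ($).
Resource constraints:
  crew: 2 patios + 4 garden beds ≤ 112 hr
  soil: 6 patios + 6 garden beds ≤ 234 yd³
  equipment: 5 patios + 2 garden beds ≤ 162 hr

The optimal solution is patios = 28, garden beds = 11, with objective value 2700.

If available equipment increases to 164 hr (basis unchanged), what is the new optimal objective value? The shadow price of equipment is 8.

Δb = 2, so new z* = 2700 + (8)·(2) = 2700 + 16 = 2716.

2716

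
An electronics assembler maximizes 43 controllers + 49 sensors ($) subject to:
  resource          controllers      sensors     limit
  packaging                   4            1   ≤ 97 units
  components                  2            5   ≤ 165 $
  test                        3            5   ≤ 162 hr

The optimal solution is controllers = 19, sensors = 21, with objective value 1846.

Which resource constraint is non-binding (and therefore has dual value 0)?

components

packaging: 97/97 (binding)
components: 143/165 (slack 22)
test: 162/162 (binding)
By complementary slackness, a constraint with positive slack has shadow price 0 → components.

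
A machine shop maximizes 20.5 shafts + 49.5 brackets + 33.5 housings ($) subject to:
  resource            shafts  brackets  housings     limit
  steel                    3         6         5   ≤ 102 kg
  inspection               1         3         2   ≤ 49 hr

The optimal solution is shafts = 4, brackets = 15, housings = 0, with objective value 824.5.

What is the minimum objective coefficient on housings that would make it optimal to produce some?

At the optimum: steel uses 102 of 102 (binding); inspection uses 49 of 49 (binding).
The binding rows give the dual system: 3·y_steel + 1·y_inspection = 20.5 and 6·y_steel + 3·y_inspection = 49.5.
→ y_steel = 4 and y_inspection = 8.5.
housings enters the basis when its profit ≥ yᵀa₃ = 4·5 + 8.5·2 = 37.

37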